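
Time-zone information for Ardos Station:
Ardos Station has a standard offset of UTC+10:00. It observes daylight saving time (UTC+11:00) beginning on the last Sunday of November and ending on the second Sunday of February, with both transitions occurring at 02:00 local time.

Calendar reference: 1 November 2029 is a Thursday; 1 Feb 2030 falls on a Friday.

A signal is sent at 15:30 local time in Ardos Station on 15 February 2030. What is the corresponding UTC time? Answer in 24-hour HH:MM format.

1 November 2029 is a Thursday, so Sundays fall on 4, 11, 18, 25; the last is November 25.
1 February 2030 is a Friday, so the first Sunday is February 3 and the second is February 10.
15 February 2030 does not fall between 25 November 2029 and 10 February 2030, so daylight saving is not in effect and Ardos Station is at UTC+10:00.
15:30 local − 10h = 05:30 UTC.

05:30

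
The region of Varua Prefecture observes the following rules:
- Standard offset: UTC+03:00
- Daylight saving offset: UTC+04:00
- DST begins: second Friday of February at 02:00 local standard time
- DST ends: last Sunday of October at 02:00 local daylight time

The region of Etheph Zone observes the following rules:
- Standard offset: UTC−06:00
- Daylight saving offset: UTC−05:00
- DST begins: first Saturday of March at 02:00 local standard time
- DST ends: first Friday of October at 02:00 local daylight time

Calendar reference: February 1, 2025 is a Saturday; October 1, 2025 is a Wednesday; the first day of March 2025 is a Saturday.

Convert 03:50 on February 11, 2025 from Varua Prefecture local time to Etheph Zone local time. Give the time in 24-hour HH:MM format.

1 February 2025 is a Saturday, so the first Friday is February 7 and the second is February 14.
1 October 2025 is a Wednesday, so Sundays fall on 5, 12, 19, 26; the last is October 26.
Daylight saving runs 14 February – 26 October; February 11, 2025 is outside that window, so Varua Prefecture is on standard time at UTC+03:00.
03:50 Varua Prefecture − 3h = 00:50 UTC.
1 March 2025 is a Saturday, so the first Saturday is March 1.
1 October 2025 is a Wednesday, so the first Friday is October 3.
At the standard offset (UTC−06:00), 00:50 UTC − 6h = 18:50 Etheph Zone standard time (rolling into the previous day, 10 February 2025).
The standard-time date in Etheph Zone, February 10, 2025, is outside the daylight-saving period (1 March – 3 October), so Etheph Zone is on standard time, UTC−06:00.
00:50 UTC − 6h = 18:50 Etheph Zone (rolling into the previous day, 10 February 2025).

18:50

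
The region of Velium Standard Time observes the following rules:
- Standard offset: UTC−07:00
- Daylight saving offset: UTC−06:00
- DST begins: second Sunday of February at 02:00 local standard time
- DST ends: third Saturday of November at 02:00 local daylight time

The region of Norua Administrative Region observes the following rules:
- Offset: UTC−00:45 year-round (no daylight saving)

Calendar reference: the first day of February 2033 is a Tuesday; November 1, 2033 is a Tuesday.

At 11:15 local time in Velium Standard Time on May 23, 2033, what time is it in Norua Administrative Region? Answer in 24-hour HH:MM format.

16:30

1 February 2033 is a Tuesday, so the first Sunday is February 6 and the second is February 13.
1 November 2033 is a Tuesday, so the first Saturday is November 5 and the third is November 19.
Daylight saving runs 13 February – 19 November; May 23, 2033 is inside that window, so Velium Standard Time is at UTC−06:00.
11:15 Velium Standard Time + 6h = 17:15 UTC.
Norua Administrative Region has no daylight saving, so its offset is UTC−00:45 year-round.
17:15 UTC − 0h45m = 16:30 Norua Administrative Region.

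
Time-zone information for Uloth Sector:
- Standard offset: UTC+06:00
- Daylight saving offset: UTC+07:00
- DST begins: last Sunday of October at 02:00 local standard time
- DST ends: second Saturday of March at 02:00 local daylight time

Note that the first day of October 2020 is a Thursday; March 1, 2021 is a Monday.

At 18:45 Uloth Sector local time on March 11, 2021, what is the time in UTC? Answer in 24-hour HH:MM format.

11:45

1 October 2020 is a Thursday, so Sundays fall on 4, 11, 18, 25; the last is October 25.
1 March 2021 is a Monday, so the first Saturday is March 6 and the second is March 13.
Daylight saving runs 25 October 2020 – 13 March 2021; March 11, 2021 is inside that window, so Uloth Sector is at UTC+07:00.
18:45 local − 7h = 11:45 UTC.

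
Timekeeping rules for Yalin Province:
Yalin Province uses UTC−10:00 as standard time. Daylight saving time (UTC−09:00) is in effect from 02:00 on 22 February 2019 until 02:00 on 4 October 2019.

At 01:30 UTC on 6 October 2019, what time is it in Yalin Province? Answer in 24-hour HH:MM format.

At the standard offset (UTC−10:00), 01:30 UTC − 10h = 15:30 Yalin Province standard time (rolling into the previous day, 5 October 2019).
Daylight saving runs 22 February – 4 October; the standard-time date in Yalin Province, 5 October 2019, is outside that window, so Yalin Province is on standard time at UTC−10:00.
01:30 UTC − 10h = 15:30 local (rolling into the previous day, 5 October 2019).

15:30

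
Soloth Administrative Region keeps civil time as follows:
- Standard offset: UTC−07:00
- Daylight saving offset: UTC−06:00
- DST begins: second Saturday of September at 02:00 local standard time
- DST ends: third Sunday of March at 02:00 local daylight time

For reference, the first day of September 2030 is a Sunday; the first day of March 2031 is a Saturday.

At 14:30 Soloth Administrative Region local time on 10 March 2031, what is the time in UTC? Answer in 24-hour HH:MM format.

20:30

1 September 2030 is a Sunday, so the first Saturday is September 7 and the second is September 14.
1 March 2031 is a Saturday, so the first Sunday is March 2 and the third is March 16.
10 March 2031 falls between 14 September 2030 and 16 March 2031, so daylight saving is in effect and Soloth Administrative Region is at UTC−06:00.
14:30 local + 6h = 20:30 UTC.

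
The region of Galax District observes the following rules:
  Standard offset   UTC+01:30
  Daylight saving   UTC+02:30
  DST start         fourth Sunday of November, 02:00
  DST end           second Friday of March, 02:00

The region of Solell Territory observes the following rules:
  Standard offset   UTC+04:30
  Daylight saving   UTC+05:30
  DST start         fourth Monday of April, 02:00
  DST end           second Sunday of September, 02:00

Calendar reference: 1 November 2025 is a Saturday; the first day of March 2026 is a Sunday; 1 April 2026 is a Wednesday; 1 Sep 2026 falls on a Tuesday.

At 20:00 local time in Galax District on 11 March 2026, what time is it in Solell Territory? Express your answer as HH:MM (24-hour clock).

22:00

1 November 2025 is a Saturday, so the first Sunday is November 2 and the fourth is November 23.
1 March 2026 is a Sunday, so the first Friday is March 6 and the second is March 13.
Daylight saving runs 23 November 2025 – 13 March 2026; 11 March 2026 is inside that window, so Galax District is at UTC+02:30.
20:00 Galax District − 2h30m = 17:30 UTC.
1 April 2026 is a Wednesday, so the first Monday is April 6 and the fourth is April 27.
1 September 2026 is a Tuesday, so the first Sunday is September 6 and the second is September 13.
At the standard offset (UTC+04:30), 17:30 UTC + 4h30m = 22:00 Solell Territory standard time.
The standard-time date in Solell Territory, 11 March 2026, is outside the daylight-saving period (27 April – 13 September), so Solell Territory is on standard time, UTC+04:30.
17:30 UTC + 4h30m = 22:00 Solell Territory.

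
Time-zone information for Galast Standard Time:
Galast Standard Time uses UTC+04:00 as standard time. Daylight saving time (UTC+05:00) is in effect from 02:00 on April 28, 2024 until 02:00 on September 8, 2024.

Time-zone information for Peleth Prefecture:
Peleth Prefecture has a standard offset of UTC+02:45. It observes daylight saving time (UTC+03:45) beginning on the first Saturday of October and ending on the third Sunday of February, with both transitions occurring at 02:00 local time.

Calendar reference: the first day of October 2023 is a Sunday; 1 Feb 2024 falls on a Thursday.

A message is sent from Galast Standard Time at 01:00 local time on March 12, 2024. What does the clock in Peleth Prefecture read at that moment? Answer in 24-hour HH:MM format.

23:45

March 12, 2024 does not fall between 28 April and 8 September, so daylight saving is not in effect and Galast Standard Time is at UTC+04:00.
01:00 Galast Standard Time − 4h = 21:00 UTC (rolling into the previous day, 11 March 2024).
1 October 2023 is a Sunday, so the first Saturday is October 7.
1 February 2024 is a Thursday, so the first Sunday is February 4 and the third is February 18.
At the standard offset (UTC+02:45), 21:00 UTC + 2h45m = 23:45 Peleth Prefecture standard time.
The standard-time date in Peleth Prefecture, March 11, 2024, is outside the daylight-saving period (7 October 2023 – 18 February 2024), so Peleth Prefecture is on standard time, UTC+02:45.
21:00 UTC + 2h45m = 23:45 Peleth Prefecture.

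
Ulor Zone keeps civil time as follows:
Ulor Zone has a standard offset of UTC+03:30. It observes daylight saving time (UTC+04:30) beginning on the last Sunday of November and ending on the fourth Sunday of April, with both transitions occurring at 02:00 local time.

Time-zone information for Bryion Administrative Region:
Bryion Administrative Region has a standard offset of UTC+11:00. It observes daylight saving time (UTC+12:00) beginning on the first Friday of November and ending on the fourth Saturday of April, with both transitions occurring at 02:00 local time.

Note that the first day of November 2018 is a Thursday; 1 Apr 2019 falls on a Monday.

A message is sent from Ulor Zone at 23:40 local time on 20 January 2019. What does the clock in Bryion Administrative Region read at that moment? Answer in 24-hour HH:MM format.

07:10

1 November 2018 is a Thursday, so Sundays fall on 4, 11, 18, 25; the last is November 25.
1 April 2019 is a Monday, so the first Sunday is April 7 and the fourth is April 28.
20 January 2019 lies within the daylight-saving period (25 November 2018 – 28 April 2019), so Ulor Zone is on daylight time, UTC+04:30.
23:40 Ulor Zone − 4h30m = 19:10 UTC.
1 November 2018 is a Thursday, so the first Friday is November 2.
1 April 2019 is a Monday, so the first Saturday is April 6 and the fourth is April 27.
At the standard offset (UTC+11:00), 19:10 UTC + 11h = 06:10 Bryion Administrative Region standard time (rolling into the next day, 21 January 2019).
The standard-time date in Bryion Administrative Region, 21 January 2019, falls between 2 November 2018 and 27 April 2019, so daylight saving is in effect and Bryion Administrative Region is at UTC+12:00.
19:10 UTC + 12h = 07:10 Bryion Administrative Region (rolling into the next day, 21 January 2019).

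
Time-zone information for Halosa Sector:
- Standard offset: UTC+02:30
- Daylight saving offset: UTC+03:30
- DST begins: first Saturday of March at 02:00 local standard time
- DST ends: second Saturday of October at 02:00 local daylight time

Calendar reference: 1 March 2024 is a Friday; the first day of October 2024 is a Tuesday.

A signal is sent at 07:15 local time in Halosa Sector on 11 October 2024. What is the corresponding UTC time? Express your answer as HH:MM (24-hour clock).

1 March 2024 is a Friday, so the first Saturday is March 2.
1 October 2024 is a Tuesday, so the first Saturday is October 5 and the second is October 12.
Daylight saving runs 2 March – 12 October; 11 October 2024 is inside that window, so Halosa Sector is at UTC+03:30.
07:15 local − 3h30m = 03:45 UTC.

03:45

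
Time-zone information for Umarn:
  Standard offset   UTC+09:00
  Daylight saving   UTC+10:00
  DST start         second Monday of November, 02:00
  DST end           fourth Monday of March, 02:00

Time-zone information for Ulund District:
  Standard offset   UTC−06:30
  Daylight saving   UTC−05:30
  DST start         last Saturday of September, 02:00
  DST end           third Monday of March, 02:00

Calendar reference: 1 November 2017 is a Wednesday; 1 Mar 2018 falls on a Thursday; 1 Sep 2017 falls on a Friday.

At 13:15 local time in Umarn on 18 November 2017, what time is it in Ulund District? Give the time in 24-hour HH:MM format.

21:45

1 November 2017 is a Wednesday, so the first Monday is November 6 and the second is November 13.
1 March 2018 is a Thursday, so the first Monday is March 5 and the fourth is March 26.
18 November 2017 falls between 13 November 2017 and 26 March 2018, so daylight saving is in effect and Umarn is at UTC+10:00.
13:15 Umarn − 10h = 03:15 UTC.
1 September 2017 is a Friday, so Saturdays fall on 2, 9, 16, 23, 30; the last is September 30.
1 March 2018 is a Thursday, so the first Monday is March 5 and the third is March 19.
At the standard offset (UTC−06:30), 03:15 UTC − 6h30m = 20:45 Ulund District standard time (rolling into the previous day, 17 November 2017).
Daylight saving runs 30 September 2017 – 19 March 2018; the standard-time date in Ulund District, 17 November 2017, is inside that window, so Ulund District is at UTC−05:30.
03:15 UTC − 5h30m = 21:45 Ulund District (rolling into the previous day, 17 November 2017).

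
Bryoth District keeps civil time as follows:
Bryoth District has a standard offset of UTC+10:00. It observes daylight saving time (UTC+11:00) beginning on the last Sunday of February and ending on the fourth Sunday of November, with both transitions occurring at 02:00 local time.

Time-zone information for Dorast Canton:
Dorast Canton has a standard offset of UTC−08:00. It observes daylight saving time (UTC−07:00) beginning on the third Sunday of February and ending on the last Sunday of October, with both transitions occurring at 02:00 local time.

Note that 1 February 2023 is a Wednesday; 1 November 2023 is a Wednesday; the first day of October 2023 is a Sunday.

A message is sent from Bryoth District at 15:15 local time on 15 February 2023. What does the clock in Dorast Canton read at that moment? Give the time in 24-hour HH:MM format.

1 February 2023 is a Wednesday, so Sundays fall on 5, 12, 19, 26; the last is February 26.
1 November 2023 is a Wednesday, so the first Sunday is November 5 and the fourth is November 26.
15 February 2023 does not fall between 26 February and 26 November, so daylight saving is not in effect and Bryoth District is at UTC+10:00.
15:15 Bryoth District − 10h = 05:15 UTC.
1 February 2023 is a Wednesday, so the first Sunday is February 5 and the third is February 19.
1 October 2023 is a Sunday, so Sundays fall on 1, 8, 15, 22, 29; the last is October 29.
At the standard offset (UTC−08:00), 05:15 UTC − 8h = 21:15 Dorast Canton standard time (rolling into the previous day, 14 February 2023).
Daylight saving runs 19 February – 29 October; the standard-time date in Dorast Canton, 14 February 2023, is outside that window, so Dorast Canton is on standard time at UTC−08:00.
05:15 UTC − 8h = 21:15 Dorast Canton (rolling into the previous day, 14 February 2023).

21:15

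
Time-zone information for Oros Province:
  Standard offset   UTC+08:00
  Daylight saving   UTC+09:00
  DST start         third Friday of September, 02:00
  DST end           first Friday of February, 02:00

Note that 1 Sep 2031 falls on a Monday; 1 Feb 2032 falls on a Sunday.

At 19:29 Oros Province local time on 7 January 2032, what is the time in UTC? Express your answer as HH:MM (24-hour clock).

1 September 2031 is a Monday, so the first Friday is September 5 and the third is September 19.
1 February 2032 is a Sunday, so the first Friday is February 6.
Daylight saving runs 19 September 2031 – 6 February 2032; 7 January 2032 is inside that window, so Oros Province is at UTC+09:00.
19:29 local − 9h = 10:29 UTC.

10:29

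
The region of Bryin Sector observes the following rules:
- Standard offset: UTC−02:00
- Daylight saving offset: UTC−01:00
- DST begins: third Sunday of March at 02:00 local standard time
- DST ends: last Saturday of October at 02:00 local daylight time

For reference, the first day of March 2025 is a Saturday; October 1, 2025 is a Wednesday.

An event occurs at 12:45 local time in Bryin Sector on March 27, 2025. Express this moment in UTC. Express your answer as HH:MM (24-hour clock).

1 March 2025 is a Saturday, so the first Sunday is March 2 and the third is March 16.
1 October 2025 is a Wednesday, so Saturdays fall on 4, 11, 18, 25; the last is October 25.
Daylight saving runs 16 March – 25 October; March 27, 2025 is inside that window, so Bryin Sector is at UTC−01:00.
12:45 local + 1h = 13:45 UTC.

13:45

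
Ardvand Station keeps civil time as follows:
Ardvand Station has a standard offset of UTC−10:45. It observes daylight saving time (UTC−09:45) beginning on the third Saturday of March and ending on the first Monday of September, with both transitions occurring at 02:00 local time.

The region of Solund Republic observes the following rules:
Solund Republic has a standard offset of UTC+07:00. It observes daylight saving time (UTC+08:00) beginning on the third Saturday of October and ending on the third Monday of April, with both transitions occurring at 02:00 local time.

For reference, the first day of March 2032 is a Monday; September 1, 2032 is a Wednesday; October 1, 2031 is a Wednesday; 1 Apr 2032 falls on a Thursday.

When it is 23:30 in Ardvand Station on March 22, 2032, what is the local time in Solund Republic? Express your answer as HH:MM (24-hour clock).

1 March 2032 is a Monday, so the first Saturday is March 6 and the third is March 20.
1 September 2032 is a Wednesday, so the first Monday is September 6.
March 22, 2032 lies within the daylight-saving period (20 March – 6 September), so Ardvand Station is on daylight time, UTC−09:45.
23:30 Ardvand Station + 9h45m = 09:15 UTC (rolling into the next day, 23 March 2032).
1 October 2031 is a Wednesday, so the first Saturday is October 4 and the third is October 18.
1 April 2032 is a Thursday, so the first Monday is April 5 and the third is April 19.
At the standard offset (UTC+07:00), 09:15 UTC + 7h = 16:15 Solund Republic standard time.
The standard-time date in Solund Republic, March 23, 2032, falls between 18 October 2031 and 19 April 2032, so daylight saving is in effect and Solund Republic is at UTC+08:00.
09:15 UTC + 8h = 17:15 Solund Republic.

17:15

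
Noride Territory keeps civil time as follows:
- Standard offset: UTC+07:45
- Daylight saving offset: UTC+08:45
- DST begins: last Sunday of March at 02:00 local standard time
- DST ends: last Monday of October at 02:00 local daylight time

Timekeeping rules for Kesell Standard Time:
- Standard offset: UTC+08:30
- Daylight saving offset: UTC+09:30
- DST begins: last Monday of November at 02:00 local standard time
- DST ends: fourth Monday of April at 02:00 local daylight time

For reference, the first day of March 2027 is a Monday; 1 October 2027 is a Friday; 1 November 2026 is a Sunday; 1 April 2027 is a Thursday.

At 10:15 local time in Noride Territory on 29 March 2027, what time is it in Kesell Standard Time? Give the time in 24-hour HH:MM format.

11:00

1 March 2027 is a Monday, so Sundays fall on 7, 14, 21, 28; the last is March 28.
1 October 2027 is a Friday, so Mondays fall on 4, 11, 18, 25; the last is October 25.
29 March 2027 falls between 28 March and 25 October, so daylight saving is in effect and Noride Territory is at UTC+08:45.
10:15 Noride Territory − 8h45m = 01:30 UTC.
1 November 2026 is a Sunday, so Mondays fall on 2, 9, 16, 23, 30; the last is November 30.
1 April 2027 is a Thursday, so the first Monday is April 5 and the fourth is April 26.
At the standard offset (UTC+08:30), 01:30 UTC + 8h30m = 10:00 Kesell Standard Time standard time.
The standard-time date in Kesell Standard Time, 29 March 2027, lies within the daylight-saving period (30 November 2026 – 26 April 2027), so Kesell Standard Time is on daylight time, UTC+09:30.
01:30 UTC + 9h30m = 11:00 Kesell Standard Time.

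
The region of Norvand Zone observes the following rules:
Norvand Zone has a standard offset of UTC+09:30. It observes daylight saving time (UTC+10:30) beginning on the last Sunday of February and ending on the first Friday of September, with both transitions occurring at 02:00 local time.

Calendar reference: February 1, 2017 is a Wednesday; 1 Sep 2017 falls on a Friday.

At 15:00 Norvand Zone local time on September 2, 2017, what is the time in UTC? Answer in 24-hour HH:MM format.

1 February 2017 is a Wednesday, so Sundays fall on 5, 12, 19, 26; the last is February 26.
1 September 2017 is a Friday, so the first Friday is September 1.
Daylight saving runs 26 February – 1 September; September 2, 2017 is outside that window, so Norvand Zone is on standard time at UTC+09:30.
15:00 local − 9h30m = 05:30 UTC.

05:30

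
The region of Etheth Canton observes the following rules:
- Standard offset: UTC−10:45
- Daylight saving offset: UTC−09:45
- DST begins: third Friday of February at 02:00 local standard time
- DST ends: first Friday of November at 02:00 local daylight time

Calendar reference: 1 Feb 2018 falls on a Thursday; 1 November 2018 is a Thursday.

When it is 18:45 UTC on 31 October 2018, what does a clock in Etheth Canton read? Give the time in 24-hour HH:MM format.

09:00

1 February 2018 is a Thursday, so the first Friday is February 2 and the third is February 16.
1 November 2018 is a Thursday, so the first Friday is November 2.
At the standard offset (UTC−10:45), 18:45 UTC − 10h45m = 08:00 Etheth Canton standard time.
The standard-time date in Etheth Canton, 31 October 2018, falls between 16 February and 2 November, so daylight saving is in effect and Etheth Canton is at UTC−09:45.
18:45 UTC − 9h45m = 09:00 local.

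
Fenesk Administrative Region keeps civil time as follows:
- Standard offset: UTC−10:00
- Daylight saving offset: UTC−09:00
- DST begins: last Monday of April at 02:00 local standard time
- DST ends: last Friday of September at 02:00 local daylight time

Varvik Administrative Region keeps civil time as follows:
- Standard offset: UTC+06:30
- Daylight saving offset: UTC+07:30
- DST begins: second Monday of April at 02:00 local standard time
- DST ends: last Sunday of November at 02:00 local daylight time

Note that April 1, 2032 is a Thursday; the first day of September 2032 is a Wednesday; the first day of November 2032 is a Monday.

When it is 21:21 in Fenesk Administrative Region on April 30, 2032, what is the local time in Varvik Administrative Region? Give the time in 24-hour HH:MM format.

1 April 2032 is a Thursday, so Mondays fall on 5, 12, 19, 26; the last is April 26.
1 September 2032 is a Wednesday, so Fridays fall on 3, 10, 17, 24; the last is September 24.
April 30, 2032 lies within the daylight-saving period (26 April – 24 September), so Fenesk Administrative Region is on daylight time, UTC−09:00.
21:21 Fenesk Administrative Region + 9h = 06:21 UTC (rolling into the next day, 1 May 2032).
1 April 2032 is a Thursday, so the first Monday is April 5 and the second is April 12.
1 November 2032 is a Monday, so Sundays fall on 7, 14, 21, 28; the last is November 28.
At the standard offset (UTC+06:30), 06:21 UTC + 6h30m = 12:51 Varvik Administrative Region standard time.
The standard-time date in Varvik Administrative Region, May 1, 2032, lies within the daylight-saving period (12 April – 28 November), so Varvik Administrative Region is on daylight time, UTC+07:30.
06:21 UTC + 7h30m = 13:51 Varvik Administrative Region.

13:51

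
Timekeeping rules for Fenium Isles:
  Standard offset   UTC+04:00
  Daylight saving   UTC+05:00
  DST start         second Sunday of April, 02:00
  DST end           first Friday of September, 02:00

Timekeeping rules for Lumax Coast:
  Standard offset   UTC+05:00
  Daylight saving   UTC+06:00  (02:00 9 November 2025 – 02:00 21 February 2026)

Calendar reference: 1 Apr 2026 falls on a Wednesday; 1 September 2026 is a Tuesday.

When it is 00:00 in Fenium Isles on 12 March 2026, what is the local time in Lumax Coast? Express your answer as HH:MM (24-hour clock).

1 April 2026 is a Wednesday, so the first Sunday is April 5 and the second is April 12.
1 September 2026 is a Tuesday, so the first Friday is September 4.
Daylight saving runs 12 April – 4 September; 12 March 2026 is outside that window, so Fenium Isles is on standard time at UTC+04:00.
00:00 Fenium Isles − 4h = 20:00 UTC (rolling into the previous day, 11 March 2026).
At the standard offset (UTC+05:00), 20:00 UTC + 5h = 01:00 Lumax Coast standard time (rolling into the next day, 12 March 2026).
Daylight saving runs 9 November 2025 – 21 February 2026; the standard-time date in Lumax Coast, 12 March 2026, is outside that window, so Lumax Coast is on standard time at UTC+05:00.
20:00 UTC + 5h = 01:00 Lumax Coast (rolling into the next day, 12 March 2026).

01:00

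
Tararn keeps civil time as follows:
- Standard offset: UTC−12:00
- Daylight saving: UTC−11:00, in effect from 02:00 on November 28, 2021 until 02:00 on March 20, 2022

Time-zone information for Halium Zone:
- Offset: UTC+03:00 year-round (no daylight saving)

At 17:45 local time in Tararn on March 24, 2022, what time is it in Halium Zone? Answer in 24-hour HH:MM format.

08:45

Daylight saving runs 28 November 2021 – 20 March 2022; March 24, 2022 is outside that window, so Tararn is on standard time at UTC−12:00.
17:45 Tararn + 12h = 05:45 UTC (rolling into the next day, 25 March 2022).
Halium Zone has no daylight saving, so its offset is UTC+03:00 year-round.
05:45 UTC + 3h = 08:45 Halium Zone.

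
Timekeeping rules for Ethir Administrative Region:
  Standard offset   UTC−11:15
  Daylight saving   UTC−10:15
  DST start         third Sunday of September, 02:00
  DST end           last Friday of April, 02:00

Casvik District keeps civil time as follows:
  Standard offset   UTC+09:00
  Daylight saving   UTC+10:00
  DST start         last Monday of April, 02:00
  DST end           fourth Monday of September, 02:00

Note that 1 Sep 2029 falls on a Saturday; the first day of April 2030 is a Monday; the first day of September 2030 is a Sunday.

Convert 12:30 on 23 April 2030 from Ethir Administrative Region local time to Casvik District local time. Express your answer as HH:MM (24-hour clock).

1 September 2029 is a Saturday, so the first Sunday is September 2 and the third is September 16.
1 April 2030 is a Monday, so Fridays fall on 5, 12, 19, 26; the last is April 26.
23 April 2030 lies within the daylight-saving period (16 September 2029 – 26 April 2030), so Ethir Administrative Region is on daylight time, UTC−10:15.
12:30 Ethir Administrative Region + 10h15m = 22:45 UTC.
1 April 2030 is a Monday, so Mondays fall on 1, 8, 15, 22, 29; the last is April 29.
1 September 2030 is a Sunday, so the first Monday is September 2 and the fourth is September 23.
At the standard offset (UTC+09:00), 22:45 UTC + 9h = 07:45 Casvik District standard time (rolling into the next day, 24 April 2030).
The standard-time date in Casvik District, 24 April 2030, is outside the daylight-saving period (29 April – 23 September), so Casvik District is on standard time, UTC+09:00.
22:45 UTC + 9h = 07:45 Casvik District (rolling into the next day, 24 April 2030).

07:45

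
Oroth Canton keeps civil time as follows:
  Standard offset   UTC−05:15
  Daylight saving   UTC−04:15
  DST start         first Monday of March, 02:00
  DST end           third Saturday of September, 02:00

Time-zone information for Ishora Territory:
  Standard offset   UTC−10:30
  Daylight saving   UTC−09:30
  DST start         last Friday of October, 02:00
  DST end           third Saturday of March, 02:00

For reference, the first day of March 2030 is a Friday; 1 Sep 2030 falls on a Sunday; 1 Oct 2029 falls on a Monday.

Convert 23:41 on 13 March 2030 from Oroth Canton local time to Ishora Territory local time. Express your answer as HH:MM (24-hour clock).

18:26

1 March 2030 is a Friday, so the first Monday is March 4.
1 September 2030 is a Sunday, so the first Saturday is September 7 and the third is September 21.
Daylight saving runs 4 March – 21 September; 13 March 2030 is inside that window, so Oroth Canton is at UTC−04:15.
23:41 Oroth Canton + 4h15m = 03:56 UTC (rolling into the next day, 14 March 2030).
1 October 2029 is a Monday, so Fridays fall on 5, 12, 19, 26; the last is October 26.
1 March 2030 is a Friday, so the first Saturday is March 2 and the third is March 16.
At the standard offset (UTC−10:30), 03:56 UTC − 10h30m = 17:26 Ishora Territory standard time (rolling into the previous day, 13 March 2030).
The standard-time date in Ishora Territory, 13 March 2030, lies within the daylight-saving period (26 October 2029 – 16 March 2030), so Ishora Territory is on daylight time, UTC−09:30.
03:56 UTC − 9h30m = 18:26 Ishora Territory (rolling into the previous day, 13 March 2030).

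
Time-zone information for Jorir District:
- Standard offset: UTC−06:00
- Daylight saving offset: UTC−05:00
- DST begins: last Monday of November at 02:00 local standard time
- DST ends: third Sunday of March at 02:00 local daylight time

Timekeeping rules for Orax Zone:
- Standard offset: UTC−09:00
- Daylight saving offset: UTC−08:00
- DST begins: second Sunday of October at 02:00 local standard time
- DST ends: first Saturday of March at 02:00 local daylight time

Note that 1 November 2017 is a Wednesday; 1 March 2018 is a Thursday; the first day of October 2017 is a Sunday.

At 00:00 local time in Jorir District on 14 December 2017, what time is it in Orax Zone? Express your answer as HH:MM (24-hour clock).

1 November 2017 is a Wednesday, so Mondays fall on 6, 13, 20, 27; the last is November 27.
1 March 2018 is a Thursday, so the first Sunday is March 4 and the third is March 18.
Daylight saving runs 27 November 2017 – 18 March 2018; 14 December 2017 is inside that window, so Jorir District is at UTC−05:00.
00:00 Jorir District + 5h = 05:00 UTC.
1 October 2017 is a Sunday, so the first Sunday is October 1 and the second is October 8.
1 March 2018 is a Thursday, so the first Saturday is March 3.
At the standard offset (UTC−09:00), 05:00 UTC − 9h = 20:00 Orax Zone standard time (rolling into the previous day, 13 December 2017).
The standard-time date in Orax Zone, 13 December 2017, falls between 8 October 2017 and 3 March 2018, so daylight saving is in effect and Orax Zone is at UTC−08:00.
05:00 UTC − 8h = 21:00 Orax Zone (rolling into the previous day, 13 December 2017).

21:00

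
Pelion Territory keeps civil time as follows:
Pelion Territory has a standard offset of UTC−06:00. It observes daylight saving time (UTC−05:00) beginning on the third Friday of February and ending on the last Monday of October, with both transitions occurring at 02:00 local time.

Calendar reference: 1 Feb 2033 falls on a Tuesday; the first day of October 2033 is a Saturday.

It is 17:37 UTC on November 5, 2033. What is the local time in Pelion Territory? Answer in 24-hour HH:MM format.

1 February 2033 is a Tuesday, so the first Friday is February 4 and the third is February 18.
1 October 2033 is a Saturday, so Mondays fall on 3, 10, 17, 24, 31; the last is October 31.
At the standard offset (UTC−06:00), 17:37 UTC − 6h = 11:37 Pelion Territory standard time.
The standard-time date in Pelion Territory, November 5, 2033, does not fall between 18 February and 31 October, so daylight saving is not in effect and Pelion Territory is at UTC−06:00.
17:37 UTC − 6h = 11:37 local.

11:37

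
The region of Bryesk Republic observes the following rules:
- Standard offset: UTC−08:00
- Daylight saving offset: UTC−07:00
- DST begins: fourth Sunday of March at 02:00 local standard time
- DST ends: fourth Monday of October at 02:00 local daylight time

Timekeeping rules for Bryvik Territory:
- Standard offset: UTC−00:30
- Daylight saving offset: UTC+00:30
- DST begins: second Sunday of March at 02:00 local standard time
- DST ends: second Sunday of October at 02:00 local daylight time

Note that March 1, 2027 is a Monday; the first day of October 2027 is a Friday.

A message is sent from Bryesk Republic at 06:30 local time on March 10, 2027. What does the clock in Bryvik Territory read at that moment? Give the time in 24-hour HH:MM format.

1 March 2027 is a Monday, so the first Sunday is March 7 and the fourth is March 28.
1 October 2027 is a Friday, so the first Monday is October 4 and the fourth is October 25.
March 10, 2027 is outside the daylight-saving period (28 March – 25 October), so Bryesk Republic is on standard time, UTC−08:00.
06:30 Bryesk Republic + 8h = 14:30 UTC.
1 March 2027 is a Monday, so the first Sunday is March 7 and the second is March 14.
1 October 2027 is a Friday, so the first Sunday is October 3 and the second is October 10.
At the standard offset (UTC−00:30), 14:30 UTC − 0h30m = 14:00 Bryvik Territory standard time.
Daylight saving runs 14 March – 10 October; the standard-time date in Bryvik Territory, March 10, 2027, is outside that window, so Bryvik Territory is on standard time at UTC−00:30.
14:30 UTC − 0h30m = 14:00 Bryvik Territory.

14:00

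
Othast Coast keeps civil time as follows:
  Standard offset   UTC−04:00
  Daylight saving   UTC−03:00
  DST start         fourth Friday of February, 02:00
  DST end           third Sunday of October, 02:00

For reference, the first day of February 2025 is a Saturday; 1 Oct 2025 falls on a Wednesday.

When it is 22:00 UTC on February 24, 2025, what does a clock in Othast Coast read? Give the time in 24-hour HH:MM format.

1 February 2025 is a Saturday, so the first Friday is February 7 and the fourth is February 28.
1 October 2025 is a Wednesday, so the first Sunday is October 5 and the third is October 19.
At the standard offset (UTC−04:00), 22:00 UTC − 4h = 18:00 Othast Coast standard time.
Daylight saving runs 28 February – 19 October; the standard-time date in Othast Coast, February 24, 2025, is outside that window, so Othast Coast is on standard time at UTC−04:00.
22:00 UTC − 4h = 18:00 local.

18:00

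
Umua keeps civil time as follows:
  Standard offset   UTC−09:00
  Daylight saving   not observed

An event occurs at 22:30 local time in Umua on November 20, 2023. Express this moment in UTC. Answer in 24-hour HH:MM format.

Umua stays on UTC−09:00 all year.
22:30 local + 9h = 07:30 UTC (rolling into the next day, 21 November 2023).

07:30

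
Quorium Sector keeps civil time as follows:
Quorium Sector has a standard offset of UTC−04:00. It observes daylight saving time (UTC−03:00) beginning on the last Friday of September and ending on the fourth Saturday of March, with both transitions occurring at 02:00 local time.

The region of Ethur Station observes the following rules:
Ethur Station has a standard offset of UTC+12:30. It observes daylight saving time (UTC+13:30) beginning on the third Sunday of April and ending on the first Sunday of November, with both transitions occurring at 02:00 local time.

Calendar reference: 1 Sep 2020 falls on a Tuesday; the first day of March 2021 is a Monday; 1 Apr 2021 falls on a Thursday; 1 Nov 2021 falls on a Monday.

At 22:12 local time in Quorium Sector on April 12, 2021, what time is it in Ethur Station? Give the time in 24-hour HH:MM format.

14:42

1 September 2020 is a Tuesday, so Fridays fall on 4, 11, 18, 25; the last is September 25.
1 March 2021 is a Monday, so the first Saturday is March 6 and the fourth is March 27.
Daylight saving runs 25 September 2020 – 27 March 2021; April 12, 2021 is outside that window, so Quorium Sector is on standard time at UTC−04:00.
22:12 Quorium Sector + 4h = 02:12 UTC (rolling into the next day, 13 April 2021).
1 April 2021 is a Thursday, so the first Sunday is April 4 and the third is April 18.
1 November 2021 is a Monday, so the first Sunday is November 7.
At the standard offset (UTC+12:30), 02:12 UTC + 12h30m = 14:42 Ethur Station standard time.
Daylight saving runs 18 April – 7 November; the standard-time date in Ethur Station, April 13, 2021, is outside that window, so Ethur Station is on standard time at UTC+12:30.
02:12 UTC + 12h30m = 14:42 Ethur Station.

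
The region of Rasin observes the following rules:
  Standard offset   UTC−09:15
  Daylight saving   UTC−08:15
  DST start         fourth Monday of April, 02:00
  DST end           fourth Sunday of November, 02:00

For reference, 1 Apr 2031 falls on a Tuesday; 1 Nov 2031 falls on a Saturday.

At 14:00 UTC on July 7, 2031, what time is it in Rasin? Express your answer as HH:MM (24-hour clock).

05:45

1 April 2031 is a Tuesday, so the first Monday is April 7 and the fourth is April 28.
1 November 2031 is a Saturday, so the first Sunday is November 2 and the fourth is November 23.
At the standard offset (UTC−09:15), 14:00 UTC − 9h15m = 04:45 Rasin standard time.
The standard-time date in Rasin, July 7, 2031, falls between 28 April and 23 November, so daylight saving is in effect and Rasin is at UTC−08:15.
14:00 UTC − 8h15m = 05:45 local.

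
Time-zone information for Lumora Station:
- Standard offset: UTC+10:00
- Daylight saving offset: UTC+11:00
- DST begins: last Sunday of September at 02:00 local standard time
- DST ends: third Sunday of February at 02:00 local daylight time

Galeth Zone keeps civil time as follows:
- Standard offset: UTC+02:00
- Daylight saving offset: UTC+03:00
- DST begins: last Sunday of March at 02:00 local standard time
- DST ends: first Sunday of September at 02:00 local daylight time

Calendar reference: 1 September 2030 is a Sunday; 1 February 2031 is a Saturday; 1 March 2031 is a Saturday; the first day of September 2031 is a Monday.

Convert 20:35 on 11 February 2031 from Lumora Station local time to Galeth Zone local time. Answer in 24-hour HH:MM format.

11:35

1 September 2030 is a Sunday, so Sundays fall on 1, 8, 15, 22, 29; the last is September 29.
1 February 2031 is a Saturday, so the first Sunday is February 2 and the third is February 16.
Daylight saving runs 29 September 2030 – 16 February 2031; 11 February 2031 is inside that window, so Lumora Station is at UTC+11:00.
20:35 Lumora Station − 11h = 09:35 UTC.
1 March 2031 is a Saturday, so Sundays fall on 2, 9, 16, 23, 30; the last is March 30.
1 September 2031 is a Monday, so the first Sunday is September 7.
At the standard offset (UTC+02:00), 09:35 UTC + 2h = 11:35 Galeth Zone standard time.
Daylight saving runs 30 March – 7 September; the standard-time date in Galeth Zone, 11 February 2031, is outside that window, so Galeth Zone is on standard time at UTC+02:00.
09:35 UTC + 2h = 11:35 Galeth Zone.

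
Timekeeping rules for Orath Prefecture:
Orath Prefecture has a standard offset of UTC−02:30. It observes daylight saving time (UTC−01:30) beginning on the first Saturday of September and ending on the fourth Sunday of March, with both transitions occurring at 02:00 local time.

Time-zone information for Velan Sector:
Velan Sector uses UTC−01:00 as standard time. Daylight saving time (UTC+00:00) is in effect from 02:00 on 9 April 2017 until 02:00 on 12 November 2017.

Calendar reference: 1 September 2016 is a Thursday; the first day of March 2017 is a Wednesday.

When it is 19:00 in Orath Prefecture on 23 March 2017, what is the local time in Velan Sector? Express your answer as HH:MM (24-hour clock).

1 September 2016 is a Thursday, so the first Saturday is September 3.
1 March 2017 is a Wednesday, so the first Sunday is March 5 and the fourth is March 26.
Daylight saving runs 3 September 2016 – 26 March 2017; 23 March 2017 is inside that window, so Orath Prefecture is at UTC−01:30.
19:00 Orath Prefecture + 1h30m = 20:30 UTC.
At the standard offset (UTC−01:00), 20:30 UTC − 1h = 19:30 Velan Sector standard time.
The standard-time date in Velan Sector, 23 March 2017, is outside the daylight-saving period (9 April – 12 November), so Velan Sector is on standard time, UTC−01:00.
20:30 UTC − 1h = 19:30 Velan Sector.

19:30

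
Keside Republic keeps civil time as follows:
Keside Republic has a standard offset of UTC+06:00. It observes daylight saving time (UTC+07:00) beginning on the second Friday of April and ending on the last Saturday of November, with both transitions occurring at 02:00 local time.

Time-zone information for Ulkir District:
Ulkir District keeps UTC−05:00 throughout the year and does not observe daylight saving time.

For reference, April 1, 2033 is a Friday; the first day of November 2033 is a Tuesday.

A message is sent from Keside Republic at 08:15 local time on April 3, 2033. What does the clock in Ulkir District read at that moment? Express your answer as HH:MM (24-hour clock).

21:15

1 April 2033 is a Friday, so the first Friday is April 1 and the second is April 8.
1 November 2033 is a Tuesday, so Saturdays fall on 5, 12, 19, 26; the last is November 26.
Daylight saving runs 8 April – 26 November; April 3, 2033 is outside that window, so Keside Republic is on standard time at UTC+06:00.
08:15 Keside Republic − 6h = 02:15 UTC.
Ulkir District stays on UTC−05:00 all year.
02:15 UTC − 5h = 21:15 Ulkir District (rolling into the previous day, 2 April 2033).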